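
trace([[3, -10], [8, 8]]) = diagonal: 3 + 8
= 11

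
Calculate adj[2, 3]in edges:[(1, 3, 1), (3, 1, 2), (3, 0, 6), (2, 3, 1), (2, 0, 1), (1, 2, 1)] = 1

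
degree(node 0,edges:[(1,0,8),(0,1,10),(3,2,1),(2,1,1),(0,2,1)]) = incident: (1,0), (0,1), (0,2)
= 3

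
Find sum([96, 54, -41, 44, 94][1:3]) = 13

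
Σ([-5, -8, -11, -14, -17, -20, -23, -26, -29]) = -153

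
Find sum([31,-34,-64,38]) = -29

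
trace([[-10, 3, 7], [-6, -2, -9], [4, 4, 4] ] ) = diagonal: (-10) + (-2) + 4
= -8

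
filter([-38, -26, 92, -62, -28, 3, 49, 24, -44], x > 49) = [92]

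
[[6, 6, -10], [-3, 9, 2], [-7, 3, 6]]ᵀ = [[6, -3, -7], [6, 9, 3], [-10, 2, 6]]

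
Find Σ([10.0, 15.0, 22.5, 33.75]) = 10.0 + 15.0 + 22.5 + 33.75
= 81.25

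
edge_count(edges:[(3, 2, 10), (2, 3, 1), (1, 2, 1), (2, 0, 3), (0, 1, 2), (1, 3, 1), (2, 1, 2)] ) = 7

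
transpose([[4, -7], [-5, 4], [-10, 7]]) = [[4, -5, -10], [-7, 4, 7]]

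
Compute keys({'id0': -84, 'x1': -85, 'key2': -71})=['id0', 'x1', 'key2']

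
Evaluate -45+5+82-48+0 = -6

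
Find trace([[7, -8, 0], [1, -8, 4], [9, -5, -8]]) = diagonal: 7 + (-8) + (-8)
= -9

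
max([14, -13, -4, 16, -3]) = 16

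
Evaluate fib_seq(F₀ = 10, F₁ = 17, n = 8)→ [10, 17, 27, 44, 71, 115, 186, 301]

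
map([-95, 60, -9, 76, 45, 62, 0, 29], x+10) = -95+10=-85, 60+10=70, -9+10=1, 76+10=86, 45+10=55, 62+10=72, 0+10=10, 29+10=39
= [-85, 70, 1, 86, 55, 72, 10, 39]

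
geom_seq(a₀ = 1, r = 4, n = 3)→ [1, 4, 16]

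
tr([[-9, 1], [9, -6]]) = -15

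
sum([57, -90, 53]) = 20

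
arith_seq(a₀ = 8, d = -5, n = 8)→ a_0 = 8 + 0*-5 = 8
a_1 = 8 + 1*-5 = 3
a_2 = 8 + 2*-5 = -2
...
= [8, 3, -2, -7, -12, -17, -22, -27]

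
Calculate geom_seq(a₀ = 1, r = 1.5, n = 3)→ [1.0, 1.5, 2.25]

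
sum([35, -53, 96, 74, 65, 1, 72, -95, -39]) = 156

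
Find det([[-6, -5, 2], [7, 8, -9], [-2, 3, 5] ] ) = (1)*(-6)*det([[8, -9], [3, 5]]) + (-1)*(-5)*det([[7, -9], [-2, 5]]) + (1)*(2)*det([[7, 8], [-2, 3]])
= -402 + 85 + 74
= -243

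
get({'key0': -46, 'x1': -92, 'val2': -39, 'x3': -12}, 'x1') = -92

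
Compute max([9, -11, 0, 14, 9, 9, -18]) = 14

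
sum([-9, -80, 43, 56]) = 10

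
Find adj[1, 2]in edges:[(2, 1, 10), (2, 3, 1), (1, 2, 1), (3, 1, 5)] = 1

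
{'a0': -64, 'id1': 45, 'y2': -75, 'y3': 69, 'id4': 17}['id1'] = 45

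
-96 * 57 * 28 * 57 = -8733312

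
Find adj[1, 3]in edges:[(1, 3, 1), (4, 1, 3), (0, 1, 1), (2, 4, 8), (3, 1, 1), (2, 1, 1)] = 1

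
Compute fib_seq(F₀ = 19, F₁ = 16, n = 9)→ F_2 = F_1 + F_0 = 35
F_3 = F_2 + F_1 = 51
F_4 = F_3 + F_2 = 86
...
= [19, 16, 35, 51, 86, 137, 223, 360, 583]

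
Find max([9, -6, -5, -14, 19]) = 19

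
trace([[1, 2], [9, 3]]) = 4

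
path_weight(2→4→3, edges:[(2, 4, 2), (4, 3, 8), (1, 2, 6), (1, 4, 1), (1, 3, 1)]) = w(2→4)=2 + w(4→3)=8
= 10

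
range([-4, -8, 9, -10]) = 19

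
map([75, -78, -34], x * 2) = [150, -156, -68]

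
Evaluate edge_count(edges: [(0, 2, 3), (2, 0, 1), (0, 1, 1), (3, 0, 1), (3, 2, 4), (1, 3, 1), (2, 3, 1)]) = 7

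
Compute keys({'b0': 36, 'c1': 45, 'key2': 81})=['b0', 'c1', 'key2']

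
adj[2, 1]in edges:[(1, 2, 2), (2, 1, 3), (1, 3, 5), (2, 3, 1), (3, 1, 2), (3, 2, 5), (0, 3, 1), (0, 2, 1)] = 3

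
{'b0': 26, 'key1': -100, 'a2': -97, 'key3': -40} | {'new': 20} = {'b0': 26, 'key1': -100, 'a2': -97, 'key3': -40, 'new': 20}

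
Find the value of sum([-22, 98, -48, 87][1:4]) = slice → [98, -48, 87]
98 + (-48) + 87
= 137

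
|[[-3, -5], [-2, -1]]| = -7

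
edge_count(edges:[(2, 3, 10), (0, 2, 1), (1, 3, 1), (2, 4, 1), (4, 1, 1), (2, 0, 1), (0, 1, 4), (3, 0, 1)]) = 8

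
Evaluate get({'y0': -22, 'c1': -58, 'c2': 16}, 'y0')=-22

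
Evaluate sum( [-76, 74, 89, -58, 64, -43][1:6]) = 126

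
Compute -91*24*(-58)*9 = 1140048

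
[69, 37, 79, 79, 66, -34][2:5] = [79, 79, 66]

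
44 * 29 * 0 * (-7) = 0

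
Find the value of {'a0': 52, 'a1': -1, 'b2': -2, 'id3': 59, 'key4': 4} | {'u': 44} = {'a0': 52, 'a1': -1, 'b2': -2, 'id3': 59, 'key4': 4, 'u': 44}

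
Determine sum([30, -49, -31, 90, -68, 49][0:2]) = slice → [30, -49]
30 + (-49)
= -19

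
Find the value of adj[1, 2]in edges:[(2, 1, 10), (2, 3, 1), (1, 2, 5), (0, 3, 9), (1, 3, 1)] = 5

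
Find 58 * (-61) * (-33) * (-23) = -2685342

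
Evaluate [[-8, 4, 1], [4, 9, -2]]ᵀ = [[-8, 4], [4, 9], [1, -2]]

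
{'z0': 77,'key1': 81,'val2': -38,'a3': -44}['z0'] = 77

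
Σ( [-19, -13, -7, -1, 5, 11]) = (-19) + (-13) + (-7) + (-1) + 5 + 11
= -24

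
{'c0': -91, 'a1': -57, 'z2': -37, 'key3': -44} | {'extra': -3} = {'c0': -91, 'a1': -57, 'z2': -37, 'key3': -44, 'extra': -3}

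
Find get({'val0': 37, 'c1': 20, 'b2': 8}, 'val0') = 37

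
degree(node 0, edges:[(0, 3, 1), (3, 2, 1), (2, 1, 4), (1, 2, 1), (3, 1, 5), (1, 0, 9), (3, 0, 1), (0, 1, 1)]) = incident: (0,3), (1,0), (3,0), (0,1)
= 4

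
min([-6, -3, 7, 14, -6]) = -6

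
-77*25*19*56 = -2048200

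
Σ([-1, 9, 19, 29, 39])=95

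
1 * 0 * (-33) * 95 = 0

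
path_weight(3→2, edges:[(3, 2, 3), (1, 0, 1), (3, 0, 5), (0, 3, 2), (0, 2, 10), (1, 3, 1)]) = w(3→2)=3
= 3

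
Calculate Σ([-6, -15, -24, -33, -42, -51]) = -171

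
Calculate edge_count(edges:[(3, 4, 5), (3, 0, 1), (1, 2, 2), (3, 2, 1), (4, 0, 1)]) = 5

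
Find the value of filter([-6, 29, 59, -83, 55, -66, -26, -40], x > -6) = [29, 59, 55]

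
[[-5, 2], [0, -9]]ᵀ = [[-5, 0], [2, -9]]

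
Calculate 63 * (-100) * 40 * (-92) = 23184000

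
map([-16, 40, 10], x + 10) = -16+10=-6, 40+10=50, 10+10=20
= [-6, 50, 20]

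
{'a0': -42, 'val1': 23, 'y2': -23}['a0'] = -42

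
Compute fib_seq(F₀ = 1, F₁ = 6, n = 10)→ F_2 = F_1 + F_0 = 7
F_3 = F_2 + F_1 = 13
F_4 = F_3 + F_2 = 20
...
= [1, 6, 7, 13, 20, 33, 53, 86, 139, 225]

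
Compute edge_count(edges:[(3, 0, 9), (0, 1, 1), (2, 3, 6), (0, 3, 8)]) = 4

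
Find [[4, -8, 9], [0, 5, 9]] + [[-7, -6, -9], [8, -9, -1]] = [[-3, -14, 0], [8, -4, 8]]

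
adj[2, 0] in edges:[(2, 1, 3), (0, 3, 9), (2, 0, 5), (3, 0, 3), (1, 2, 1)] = 5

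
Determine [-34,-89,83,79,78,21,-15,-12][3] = 79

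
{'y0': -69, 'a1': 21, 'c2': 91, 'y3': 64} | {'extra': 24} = {'y0': -69, 'a1': 21, 'c2': 91, 'y3': 64, 'extra': 24}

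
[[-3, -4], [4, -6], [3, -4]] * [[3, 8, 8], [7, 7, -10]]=C[0][0] = (-3)*(3) + (-4)*(7) = -37
C[0][1] = (-3)*(8) + (-4)*(7) = -52
C[0][2] = (-3)*(8) + (-4)*(-10) = 16
C[1][0] = (4)*(3) + (-6)*(7) = -30
C[1][1] = (4)*(8) + (-6)*(7) = -10
C[1][2] = (4)*(8) + (-6)*(-10) = 92
... (3 more cells)
= [[-37, -52, 16], [-30, -10, 92], [-19, -4, 64]]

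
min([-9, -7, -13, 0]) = -13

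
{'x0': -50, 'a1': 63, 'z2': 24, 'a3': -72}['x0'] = -50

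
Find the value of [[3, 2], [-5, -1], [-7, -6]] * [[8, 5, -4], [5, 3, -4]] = [[34, 21, -20], [-45, -28, 24], [-86, -53, 52]]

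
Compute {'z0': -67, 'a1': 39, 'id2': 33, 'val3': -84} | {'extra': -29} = {'z0': -67, 'a1': 39, 'id2': 33, 'val3': -84, 'extra': -29}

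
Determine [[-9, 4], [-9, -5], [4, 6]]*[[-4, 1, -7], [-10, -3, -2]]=C[0][0] = (-9)*(-4) + (4)*(-10) = -4
C[0][1] = (-9)*(1) + (4)*(-3) = -21
C[0][2] = (-9)*(-7) + (4)*(-2) = 55
C[1][0] = (-9)*(-4) + (-5)*(-10) = 86
C[1][1] = (-9)*(1) + (-5)*(-3) = 6
C[1][2] = (-9)*(-7) + (-5)*(-2) = 73
... (3 more cells)
= [[-4, -21, 55], [86, 6, 73], [-76, -14, -40]]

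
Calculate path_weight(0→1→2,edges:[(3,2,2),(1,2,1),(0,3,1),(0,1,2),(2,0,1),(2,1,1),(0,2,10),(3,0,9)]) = 3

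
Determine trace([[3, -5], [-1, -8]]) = -5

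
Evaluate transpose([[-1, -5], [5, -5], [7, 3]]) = [[-1, 5, 7], [-5, -5, 3]]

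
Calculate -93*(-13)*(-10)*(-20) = 241800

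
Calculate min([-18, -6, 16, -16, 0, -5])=-18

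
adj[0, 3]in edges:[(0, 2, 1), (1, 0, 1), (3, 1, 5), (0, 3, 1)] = 1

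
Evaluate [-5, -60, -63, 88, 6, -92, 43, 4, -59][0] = -5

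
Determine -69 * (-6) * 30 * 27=335340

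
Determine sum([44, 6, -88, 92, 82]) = 136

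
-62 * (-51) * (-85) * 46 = -12363420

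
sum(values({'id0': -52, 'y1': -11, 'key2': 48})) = -15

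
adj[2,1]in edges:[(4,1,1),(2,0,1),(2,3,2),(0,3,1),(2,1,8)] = 8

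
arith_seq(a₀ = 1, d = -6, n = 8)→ a_0 = 1 + 0*-6 = 1
a_1 = 1 + 1*-6 = -5
a_2 = 1 + 2*-6 = -11
...
= [1, -5, -11, -17, -23, -29, -35, -41]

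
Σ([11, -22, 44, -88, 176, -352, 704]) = 473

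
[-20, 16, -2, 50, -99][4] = -99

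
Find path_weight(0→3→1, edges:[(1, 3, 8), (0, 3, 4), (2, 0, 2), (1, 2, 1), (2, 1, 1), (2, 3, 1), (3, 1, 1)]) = 5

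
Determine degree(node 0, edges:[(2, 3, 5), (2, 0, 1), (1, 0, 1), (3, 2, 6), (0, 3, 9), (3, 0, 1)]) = incident: (2,0), (1,0), (0,3), (3,0)
= 4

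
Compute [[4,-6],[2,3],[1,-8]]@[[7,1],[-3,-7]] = C[0][0] = (4)*(7) + (-6)*(-3) = 46
C[0][1] = (4)*(1) + (-6)*(-7) = 46
C[1][0] = (2)*(7) + (3)*(-3) = 5
C[1][1] = (2)*(1) + (3)*(-7) = -19
C[2][0] = (1)*(7) + (-8)*(-3) = 31
C[2][1] = (1)*(1) + (-8)*(-7) = 57
= [[46, 46], [5, -19], [31, 57]]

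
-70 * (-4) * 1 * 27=7560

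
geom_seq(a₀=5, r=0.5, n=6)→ [5.0, 2.5, 1.25, 0.625, 0.3125, 0.15625]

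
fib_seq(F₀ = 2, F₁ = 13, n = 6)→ F_2 = F_1 + F_0 = 15
F_3 = F_2 + F_1 = 28
F_4 = F_3 + F_2 = 43
...
= [2, 13, 15, 28, 43, 71]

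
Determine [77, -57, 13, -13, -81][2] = 13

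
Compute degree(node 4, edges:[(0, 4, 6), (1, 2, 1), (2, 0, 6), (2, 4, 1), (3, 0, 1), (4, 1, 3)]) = incident: (0,4), (2,4), (4,1)
= 3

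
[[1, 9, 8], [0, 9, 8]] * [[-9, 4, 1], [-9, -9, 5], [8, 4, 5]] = [[-26, -45, 86], [-17, -49, 85]]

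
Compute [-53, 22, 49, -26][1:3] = [22, 49]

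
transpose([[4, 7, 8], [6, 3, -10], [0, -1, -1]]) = [[4, 6, 0], [7, 3, -1], [8, -10, -1]]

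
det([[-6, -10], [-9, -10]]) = (-6)*(-10) - (-10)*(-9)
= -30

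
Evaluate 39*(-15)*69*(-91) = 3673215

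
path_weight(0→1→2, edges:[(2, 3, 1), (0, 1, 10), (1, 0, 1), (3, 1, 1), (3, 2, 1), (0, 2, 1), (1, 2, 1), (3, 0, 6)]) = 11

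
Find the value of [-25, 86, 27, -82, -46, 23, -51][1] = 86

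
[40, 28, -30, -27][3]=-27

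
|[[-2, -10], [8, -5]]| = 90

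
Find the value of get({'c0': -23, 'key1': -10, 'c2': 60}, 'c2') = 60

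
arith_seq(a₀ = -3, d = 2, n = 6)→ a_0 = -3 + 0*2 = -3
a_1 = -3 + 1*2 = -1
a_2 = -3 + 2*2 = 1
...
= [-3, -1, 1, 3, 5, 7]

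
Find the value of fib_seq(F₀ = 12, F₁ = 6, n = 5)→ [12, 6, 18, 24, 42]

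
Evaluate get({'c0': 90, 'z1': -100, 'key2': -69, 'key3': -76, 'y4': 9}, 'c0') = 90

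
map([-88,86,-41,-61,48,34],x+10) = [-78, 96, -31, -51, 58, 44]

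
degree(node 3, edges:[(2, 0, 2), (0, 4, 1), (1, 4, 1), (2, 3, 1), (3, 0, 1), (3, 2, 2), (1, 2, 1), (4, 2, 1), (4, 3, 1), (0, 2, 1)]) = 4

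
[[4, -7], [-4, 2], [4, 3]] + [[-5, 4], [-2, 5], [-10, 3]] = [[-1, -3], [-6, 7], [-6, 6]]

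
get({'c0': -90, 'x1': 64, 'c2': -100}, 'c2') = -100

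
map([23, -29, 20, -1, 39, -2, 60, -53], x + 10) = [33, -19, 30, 9, 49, 8, 70, -43]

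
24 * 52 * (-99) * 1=-123552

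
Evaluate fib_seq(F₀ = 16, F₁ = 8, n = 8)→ [16, 8, 24, 32, 56, 88, 144, 232]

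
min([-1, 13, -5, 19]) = -5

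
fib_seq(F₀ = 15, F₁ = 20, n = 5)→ F_2 = F_1 + F_0 = 35
F_3 = F_2 + F_1 = 55
F_4 = F_3 + F_2 = 90
= [15, 20, 35, 55, 90]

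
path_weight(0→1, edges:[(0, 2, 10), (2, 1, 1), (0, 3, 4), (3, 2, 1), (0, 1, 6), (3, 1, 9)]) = w(0→1)=6
= 6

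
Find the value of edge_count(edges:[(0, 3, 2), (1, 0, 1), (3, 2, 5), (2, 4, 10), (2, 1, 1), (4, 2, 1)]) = 6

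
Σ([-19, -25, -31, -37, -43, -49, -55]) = (-19) + (-25) + (-31) + (-37) + (-43) + (-49) + (-55)
= -259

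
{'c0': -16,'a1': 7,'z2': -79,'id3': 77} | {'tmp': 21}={'c0': -16, 'a1': 7, 'z2': -79, 'id3': 77, 'tmp': 21}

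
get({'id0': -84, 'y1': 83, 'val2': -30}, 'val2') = -30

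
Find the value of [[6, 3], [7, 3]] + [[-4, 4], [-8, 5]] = [[2, 7], [-1, 8]]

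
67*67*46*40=8259760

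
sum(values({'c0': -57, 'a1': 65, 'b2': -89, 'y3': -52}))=(-57) + 65 + (-89) + (-52)
= -133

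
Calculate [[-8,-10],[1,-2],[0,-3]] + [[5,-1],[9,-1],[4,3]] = [[-3, -11], [10, -3], [4, 0]]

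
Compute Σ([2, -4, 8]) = 6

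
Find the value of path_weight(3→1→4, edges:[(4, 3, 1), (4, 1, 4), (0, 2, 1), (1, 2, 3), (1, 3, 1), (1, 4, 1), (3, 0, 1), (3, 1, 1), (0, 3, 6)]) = w(3→1)=1 + w(1→4)=1
= 2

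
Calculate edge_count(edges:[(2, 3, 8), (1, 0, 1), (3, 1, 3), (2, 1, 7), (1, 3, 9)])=5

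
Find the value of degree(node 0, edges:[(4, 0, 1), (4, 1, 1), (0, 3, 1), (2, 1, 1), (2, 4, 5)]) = incident: (4,0), (0,3)
= 2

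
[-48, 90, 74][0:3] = [-48, 90, 74]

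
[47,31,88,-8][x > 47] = keep x where x > 47: 47✗, 31✗, 88✓, -8✗
= [88]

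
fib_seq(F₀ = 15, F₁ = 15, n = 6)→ [15, 15, 30, 45, 75, 120]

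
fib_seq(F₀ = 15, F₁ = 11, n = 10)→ [15, 11, 26, 37, 63, 100, 163, 263, 426, 689]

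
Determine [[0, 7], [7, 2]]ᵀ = [[0, 7], [7, 2]]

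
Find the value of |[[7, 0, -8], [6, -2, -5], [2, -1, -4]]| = 37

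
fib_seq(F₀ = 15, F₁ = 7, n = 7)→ [15, 7, 22, 29, 51, 80, 131]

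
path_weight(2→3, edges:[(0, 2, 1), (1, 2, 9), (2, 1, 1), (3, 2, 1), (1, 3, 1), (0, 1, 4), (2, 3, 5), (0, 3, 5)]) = 5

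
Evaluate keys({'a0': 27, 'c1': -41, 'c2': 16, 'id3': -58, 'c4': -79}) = ['a0', 'c1', 'c2', 'id3', 'c4']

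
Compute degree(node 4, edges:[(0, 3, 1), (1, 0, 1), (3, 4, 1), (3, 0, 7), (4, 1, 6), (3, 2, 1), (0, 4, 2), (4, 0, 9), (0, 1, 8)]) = 4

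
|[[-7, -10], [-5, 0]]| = -50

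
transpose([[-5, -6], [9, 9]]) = [[-5, 9], [-6, 9]]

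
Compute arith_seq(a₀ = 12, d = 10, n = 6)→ [12, 22, 32, 42, 52, 62]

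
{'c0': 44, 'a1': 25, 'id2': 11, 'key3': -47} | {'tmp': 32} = {'c0': 44, 'a1': 25, 'id2': 11, 'key3': -47, 'tmp': 32}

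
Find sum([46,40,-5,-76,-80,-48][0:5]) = -75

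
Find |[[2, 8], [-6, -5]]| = 38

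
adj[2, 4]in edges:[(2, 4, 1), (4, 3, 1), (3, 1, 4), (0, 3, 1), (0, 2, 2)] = 1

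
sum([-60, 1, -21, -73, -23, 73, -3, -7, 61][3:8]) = slice → [-73, -23, 73, -3, -7]
(-73) + (-23) + 73 + (-3) + (-7)
= -33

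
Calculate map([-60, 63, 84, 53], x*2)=[-120, 126, 168, 106]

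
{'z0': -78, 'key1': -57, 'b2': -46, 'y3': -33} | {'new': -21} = {'z0': -78, 'key1': -57, 'b2': -46, 'y3': -33, 'new': -21}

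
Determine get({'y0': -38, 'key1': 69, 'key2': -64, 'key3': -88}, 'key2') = -64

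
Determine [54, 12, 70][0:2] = [54, 12]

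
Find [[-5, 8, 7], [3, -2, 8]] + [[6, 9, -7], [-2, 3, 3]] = [[1, 17, 0], [1, 1, 11]]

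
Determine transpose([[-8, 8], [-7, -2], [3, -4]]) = [[-8, -7, 3], [8, -2, -4]]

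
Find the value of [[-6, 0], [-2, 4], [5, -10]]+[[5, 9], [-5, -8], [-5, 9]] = [[-1, 9], [-7, -4], [0, -1]]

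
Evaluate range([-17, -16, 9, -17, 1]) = 26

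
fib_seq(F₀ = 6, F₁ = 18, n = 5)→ [6, 18, 24, 42, 66]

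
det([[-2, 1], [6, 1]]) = -8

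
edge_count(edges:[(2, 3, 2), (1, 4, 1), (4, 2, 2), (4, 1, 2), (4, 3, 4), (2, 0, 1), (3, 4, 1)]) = 7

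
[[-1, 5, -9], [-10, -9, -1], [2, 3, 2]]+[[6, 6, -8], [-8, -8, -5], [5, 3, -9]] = [[5, 11, -17], [-18, -17, -6], [7, 6, -7]]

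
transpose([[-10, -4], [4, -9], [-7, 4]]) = [[-10, 4, -7], [-4, -9, 4]]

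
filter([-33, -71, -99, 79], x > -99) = keep x where x > -99: -33✓, -71✓, -99✗, 79✓
= [-33, -71, 79]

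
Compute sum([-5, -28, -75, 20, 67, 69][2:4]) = slice → [-75, 20]
(-75) + 20
= -55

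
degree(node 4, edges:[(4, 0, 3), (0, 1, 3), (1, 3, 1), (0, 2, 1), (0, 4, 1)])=incident: (4,0), (0,4)
= 2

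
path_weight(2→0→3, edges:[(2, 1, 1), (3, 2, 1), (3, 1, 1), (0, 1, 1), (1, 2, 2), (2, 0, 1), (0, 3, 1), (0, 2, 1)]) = 2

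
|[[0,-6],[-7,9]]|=(0)*(9) - (-6)*(-7)
= -42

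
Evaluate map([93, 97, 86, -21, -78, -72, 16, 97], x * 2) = [186, 194, 172, -42, -156, -144, 32, 194]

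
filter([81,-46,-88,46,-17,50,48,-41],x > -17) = [81, 46, 50, 48]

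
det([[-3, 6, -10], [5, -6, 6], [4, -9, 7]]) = (1)*(-3)*det([[-6, 6], [-9, 7]]) + (-1)*(6)*det([[5, 6], [4, 7]]) + (1)*(-10)*det([[5, -6], [4, -9]])
= -36 + -66 + 210
= 108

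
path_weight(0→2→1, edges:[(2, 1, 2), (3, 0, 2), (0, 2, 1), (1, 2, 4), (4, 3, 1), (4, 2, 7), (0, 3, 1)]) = 3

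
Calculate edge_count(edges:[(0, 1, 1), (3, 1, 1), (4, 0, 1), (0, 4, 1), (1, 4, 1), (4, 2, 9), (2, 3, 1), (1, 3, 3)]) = 8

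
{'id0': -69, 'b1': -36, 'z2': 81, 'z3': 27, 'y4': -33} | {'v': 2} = {'id0': -69, 'b1': -36, 'z2': 81, 'z3': 27, 'y4': -33, 'v': 2}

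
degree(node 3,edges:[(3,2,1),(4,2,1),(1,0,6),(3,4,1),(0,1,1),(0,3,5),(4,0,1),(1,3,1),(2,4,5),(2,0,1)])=incident: (3,2), (3,4), (0,3), (1,3)
= 4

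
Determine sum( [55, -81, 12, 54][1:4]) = slice → [-81, 12, 54]
(-81) + 12 + 54
= -15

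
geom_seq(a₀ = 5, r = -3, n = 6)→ a_0 = 5*(-3)^0 = 5
a_1 = 5*(-3)^1 = -15
a_2 = 5*(-3)^2 = 45
...
= [5, -15, 45, -135, 405, -1215]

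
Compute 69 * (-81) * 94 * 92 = -48333672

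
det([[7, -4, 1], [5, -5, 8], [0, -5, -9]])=390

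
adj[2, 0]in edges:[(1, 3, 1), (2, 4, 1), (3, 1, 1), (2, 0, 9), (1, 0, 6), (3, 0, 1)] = 9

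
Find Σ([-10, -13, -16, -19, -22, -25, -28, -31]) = (-10) + (-13) + (-16) + (-19) + (-22) + (-25) + (-28) + (-31)
= -164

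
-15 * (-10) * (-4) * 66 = -39600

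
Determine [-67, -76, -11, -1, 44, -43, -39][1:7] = [-76, -11, -1, 44, -43, -39]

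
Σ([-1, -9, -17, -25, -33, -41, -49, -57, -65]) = (-1) + (-9) + (-17) + (-25) + (-33) + (-41) + (-49) + (-57) + (-65)
= -297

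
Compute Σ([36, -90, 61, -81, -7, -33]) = 36 + (-90) + 61 + (-81) + (-7) + (-33)
= -114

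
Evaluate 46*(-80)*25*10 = -920000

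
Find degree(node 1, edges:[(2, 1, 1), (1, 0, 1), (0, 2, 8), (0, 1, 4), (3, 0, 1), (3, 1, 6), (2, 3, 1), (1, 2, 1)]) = incident: (2,1), (1,0), (0,1), (3,1), (1,2)
= 5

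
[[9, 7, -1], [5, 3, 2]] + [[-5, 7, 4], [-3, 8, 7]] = [[4, 14, 3], [2, 11, 9]]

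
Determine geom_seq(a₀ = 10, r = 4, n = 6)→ a_0 = 10*4^0 = 10
a_1 = 10*4^1 = 40
a_2 = 10*4^2 = 160
...
= [10, 40, 160, 640, 2560, 10240]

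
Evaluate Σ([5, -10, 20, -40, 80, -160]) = -105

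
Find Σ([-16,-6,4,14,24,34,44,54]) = (-16) + (-6) + 4 + 14 + 24 + 34 + 44 + 54
= 152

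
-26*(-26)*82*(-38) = -2106416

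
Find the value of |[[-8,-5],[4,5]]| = -20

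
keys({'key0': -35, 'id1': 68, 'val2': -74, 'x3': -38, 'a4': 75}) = ['key0', 'id1', 'val2', 'x3', 'a4']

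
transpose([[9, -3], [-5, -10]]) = [[9, -5], [-3, -10]]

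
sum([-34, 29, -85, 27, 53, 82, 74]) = (-34) + 29 + (-85) + 27 + 53 + 82 + 74
= 146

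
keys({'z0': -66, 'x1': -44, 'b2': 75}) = ['z0', 'x1', 'b2']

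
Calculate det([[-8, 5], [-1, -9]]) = (-8)*(-9) - (5)*(-1)
= 77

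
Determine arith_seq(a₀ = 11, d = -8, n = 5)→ [11, 3, -5, -13, -21]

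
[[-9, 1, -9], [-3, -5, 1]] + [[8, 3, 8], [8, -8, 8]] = [[-1, 4, -1], [5, -13, 9]]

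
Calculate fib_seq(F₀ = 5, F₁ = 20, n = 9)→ F_2 = F_1 + F_0 = 25
F_3 = F_2 + F_1 = 45
F_4 = F_3 + F_2 = 70
...
= [5, 20, 25, 45, 70, 115, 185, 300, 485]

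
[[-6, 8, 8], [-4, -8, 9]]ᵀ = [[-6, -4], [8, -8], [8, 9]]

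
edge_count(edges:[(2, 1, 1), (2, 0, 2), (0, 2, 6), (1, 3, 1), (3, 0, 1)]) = 5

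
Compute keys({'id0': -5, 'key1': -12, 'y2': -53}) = ['id0', 'key1', 'y2']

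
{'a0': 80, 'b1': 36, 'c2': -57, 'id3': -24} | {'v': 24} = {'a0': 80, 'b1': 36, 'c2': -57, 'id3': -24, 'v': 24}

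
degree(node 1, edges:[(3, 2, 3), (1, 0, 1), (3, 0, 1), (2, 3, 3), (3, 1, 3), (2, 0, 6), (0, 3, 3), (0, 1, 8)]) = 3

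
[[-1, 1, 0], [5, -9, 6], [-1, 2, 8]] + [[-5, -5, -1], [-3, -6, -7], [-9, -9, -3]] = [[-6, -4, -1], [2, -15, -1], [-10, -7, 5]]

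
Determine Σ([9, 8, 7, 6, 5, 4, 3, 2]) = 9 + 8 + 7 + 6 + 5 + 4 + 3 + 2
= 44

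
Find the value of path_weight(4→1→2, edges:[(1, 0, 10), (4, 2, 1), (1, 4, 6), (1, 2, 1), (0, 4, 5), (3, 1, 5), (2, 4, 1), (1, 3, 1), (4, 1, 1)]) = 2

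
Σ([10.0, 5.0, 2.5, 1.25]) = 18.75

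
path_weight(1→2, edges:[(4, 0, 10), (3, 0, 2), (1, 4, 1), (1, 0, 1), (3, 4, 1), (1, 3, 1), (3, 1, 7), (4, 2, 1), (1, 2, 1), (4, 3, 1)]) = w(1→2)=1
= 1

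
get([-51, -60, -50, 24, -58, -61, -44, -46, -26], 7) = -46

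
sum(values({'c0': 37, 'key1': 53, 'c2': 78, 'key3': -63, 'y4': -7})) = 98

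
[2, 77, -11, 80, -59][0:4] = [2, 77, -11, 80]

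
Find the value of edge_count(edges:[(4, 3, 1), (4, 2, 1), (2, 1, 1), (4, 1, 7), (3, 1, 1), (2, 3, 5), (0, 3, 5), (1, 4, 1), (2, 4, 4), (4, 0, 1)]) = 10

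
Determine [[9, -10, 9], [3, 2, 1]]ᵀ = [[9, 3], [-10, 2], [9, 1]]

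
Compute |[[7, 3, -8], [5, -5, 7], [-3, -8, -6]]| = 1069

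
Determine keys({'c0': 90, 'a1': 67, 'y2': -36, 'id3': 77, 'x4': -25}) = ['c0', 'a1', 'y2', 'id3', 'x4']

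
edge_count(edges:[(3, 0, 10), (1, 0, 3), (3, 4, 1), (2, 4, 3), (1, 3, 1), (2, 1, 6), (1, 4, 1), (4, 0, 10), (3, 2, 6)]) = 9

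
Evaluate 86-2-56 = 28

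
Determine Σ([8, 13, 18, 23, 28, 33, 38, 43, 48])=8 + 13 + 18 + 23 + 28 + 33 + 38 + 43 + 48
= 252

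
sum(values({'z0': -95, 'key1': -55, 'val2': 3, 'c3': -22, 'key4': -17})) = -186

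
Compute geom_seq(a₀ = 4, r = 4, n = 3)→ [4, 16, 64]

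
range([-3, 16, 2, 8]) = 19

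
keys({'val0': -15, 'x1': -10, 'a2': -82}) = ['val0', 'x1', 'a2']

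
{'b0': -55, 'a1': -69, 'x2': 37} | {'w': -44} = {'b0': -55, 'a1': -69, 'x2': 37, 'w': -44}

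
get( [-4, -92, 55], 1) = -92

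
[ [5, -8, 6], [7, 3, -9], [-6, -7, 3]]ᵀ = [[5, 7, -6], [-8, 3, -7], [6, -9, 3]]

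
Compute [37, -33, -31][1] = -33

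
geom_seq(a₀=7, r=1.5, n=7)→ a_0 = 7*1.5^0 = 7.0
a_1 = 7*1.5^1 = 10.5
a_2 = 7*1.5^2 = 15.75
...
= [7.0, 10.5, 15.75, 23.625, 35.4375, 53.15625, 79.734375]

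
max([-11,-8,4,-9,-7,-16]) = 4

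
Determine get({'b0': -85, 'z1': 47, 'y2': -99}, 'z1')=47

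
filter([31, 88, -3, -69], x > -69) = keep x where x > -69: 31✓, 88✓, -3✓, -69✗
= [31, 88, -3]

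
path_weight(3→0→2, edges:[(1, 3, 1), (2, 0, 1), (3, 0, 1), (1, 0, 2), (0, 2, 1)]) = w(3→0)=1 + w(0→2)=1
= 2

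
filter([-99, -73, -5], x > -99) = keep x where x > -99: -99✗, -73✓, -5✓
= [-73, -5]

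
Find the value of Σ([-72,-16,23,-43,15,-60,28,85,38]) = (-72) + (-16) + 23 + (-43) + 15 + (-60) + 28 + 85 + 38
= -2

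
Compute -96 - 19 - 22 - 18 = -155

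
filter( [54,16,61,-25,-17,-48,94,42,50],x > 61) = [94]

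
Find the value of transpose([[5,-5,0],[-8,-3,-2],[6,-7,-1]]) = [[5, -8, 6], [-5, -3, -7], [0, -2, -1]]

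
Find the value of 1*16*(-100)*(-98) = 156800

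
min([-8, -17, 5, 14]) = -17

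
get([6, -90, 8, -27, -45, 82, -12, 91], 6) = -12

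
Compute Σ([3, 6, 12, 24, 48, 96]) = 3 + 6 + 12 + 24 + 48 + 96
= 189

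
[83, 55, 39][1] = 55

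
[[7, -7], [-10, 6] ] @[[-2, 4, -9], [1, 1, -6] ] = [[-21, 21, -21], [26, -34, 54]]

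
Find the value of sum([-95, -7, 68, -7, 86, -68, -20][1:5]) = slice → [-7, 68, -7, 86]
(-7) + 68 + (-7) + 86
= 140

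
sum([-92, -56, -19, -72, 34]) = (-92) + (-56) + (-19) + (-72) + 34
= -205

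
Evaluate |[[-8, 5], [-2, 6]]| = -38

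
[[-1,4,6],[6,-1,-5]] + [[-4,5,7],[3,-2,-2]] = [[-5, 9, 13], [9, -3, -7]]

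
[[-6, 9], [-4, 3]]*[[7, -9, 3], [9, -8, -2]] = [[39, -18, -36], [-1, 12, -18]]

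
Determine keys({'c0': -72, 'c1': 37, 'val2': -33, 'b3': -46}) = ['c0', 'c1', 'val2', 'b3']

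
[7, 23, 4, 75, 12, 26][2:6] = [4, 75, 12, 26]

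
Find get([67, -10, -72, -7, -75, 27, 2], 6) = 2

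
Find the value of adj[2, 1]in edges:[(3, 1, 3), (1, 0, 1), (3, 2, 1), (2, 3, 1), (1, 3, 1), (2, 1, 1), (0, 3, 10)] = 1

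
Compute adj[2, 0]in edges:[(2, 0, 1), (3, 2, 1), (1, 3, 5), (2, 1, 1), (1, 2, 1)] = 1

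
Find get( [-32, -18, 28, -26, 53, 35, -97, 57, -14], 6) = -97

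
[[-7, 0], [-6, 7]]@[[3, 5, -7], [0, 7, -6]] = C[0][0] = (-7)*(3) + (0)*(0) = -21
C[0][1] = (-7)*(5) + (0)*(7) = -35
C[0][2] = (-7)*(-7) + (0)*(-6) = 49
C[1][0] = (-6)*(3) + (7)*(0) = -18
C[1][1] = (-6)*(5) + (7)*(7) = 19
C[1][2] = (-6)*(-7) + (7)*(-6) = 0
= [[-21, -35, 49], [-18, 19, 0]]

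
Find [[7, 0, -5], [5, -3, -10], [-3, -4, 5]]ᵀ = [[7, 5, -3], [0, -3, -4], [-5, -10, 5]]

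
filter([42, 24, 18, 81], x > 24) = keep x where x > 24: 42✓, 24✗, 18✗, 81✓
= [42, 81]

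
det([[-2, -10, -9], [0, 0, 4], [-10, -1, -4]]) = (1)*(-2)*det([[0, 4], [-1, -4]]) + (-1)*(-10)*det([[0, 4], [-10, -4]]) + (1)*(-9)*det([[0, 0], [-10, -1]])
= -8 + 400 + 0
= 392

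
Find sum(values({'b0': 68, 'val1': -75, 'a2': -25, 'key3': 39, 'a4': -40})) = -33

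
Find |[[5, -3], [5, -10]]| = -35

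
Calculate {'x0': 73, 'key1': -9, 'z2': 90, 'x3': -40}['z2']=90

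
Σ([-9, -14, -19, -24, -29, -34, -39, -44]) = -212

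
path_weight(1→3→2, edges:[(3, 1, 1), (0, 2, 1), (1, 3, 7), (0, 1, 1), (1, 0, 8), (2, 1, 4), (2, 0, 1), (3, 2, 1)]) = w(1→3)=7 + w(3→2)=1
= 8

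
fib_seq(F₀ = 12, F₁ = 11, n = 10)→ [12, 11, 23, 34, 57, 91, 148, 239, 387, 626]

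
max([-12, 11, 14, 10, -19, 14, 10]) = 14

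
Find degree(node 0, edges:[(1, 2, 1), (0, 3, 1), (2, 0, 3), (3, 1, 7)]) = 2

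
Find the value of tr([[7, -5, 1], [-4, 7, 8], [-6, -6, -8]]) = diagonal: 7 + 7 + (-8)
= 6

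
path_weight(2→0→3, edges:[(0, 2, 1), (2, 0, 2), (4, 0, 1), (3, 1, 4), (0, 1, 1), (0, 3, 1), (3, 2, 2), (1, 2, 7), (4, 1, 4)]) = w(2→0)=2 + w(0→3)=1
= 3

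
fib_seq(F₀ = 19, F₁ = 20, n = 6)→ F_2 = F_1 + F_0 = 39
F_3 = F_2 + F_1 = 59
F_4 = F_3 + F_2 = 98
...
= [19, 20, 39, 59, 98, 157]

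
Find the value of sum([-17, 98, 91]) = (-17) + 98 + 91
= 172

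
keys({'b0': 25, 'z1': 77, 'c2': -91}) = ['b0', 'z1', 'c2']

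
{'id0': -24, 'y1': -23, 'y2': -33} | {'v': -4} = {'id0': -24, 'y1': -23, 'y2': -33, 'v': -4}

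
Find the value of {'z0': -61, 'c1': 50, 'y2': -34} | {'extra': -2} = {'z0': -61, 'c1': 50, 'y2': -34, 'extra': -2}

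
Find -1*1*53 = -53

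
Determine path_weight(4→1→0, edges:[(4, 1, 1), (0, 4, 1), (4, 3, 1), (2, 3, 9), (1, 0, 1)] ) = 2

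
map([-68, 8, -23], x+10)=-68+10=-58, 8+10=18, -23+10=-13
= [-58, 18, -13]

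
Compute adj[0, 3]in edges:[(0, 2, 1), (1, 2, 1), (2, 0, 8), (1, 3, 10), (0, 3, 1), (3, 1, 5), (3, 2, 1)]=1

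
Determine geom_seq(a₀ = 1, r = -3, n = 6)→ [1, -3, 9, -27, 81, -243]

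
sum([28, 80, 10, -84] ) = 28 + 80 + 10 + (-84)
= 34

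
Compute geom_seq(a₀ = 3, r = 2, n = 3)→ [3, 6, 12]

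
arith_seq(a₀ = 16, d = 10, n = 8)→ a_0 = 16 + 0*10 = 16
a_1 = 16 + 1*10 = 26
a_2 = 16 + 2*10 = 36
...
= [16, 26, 36, 46, 56, 66, 76, 86]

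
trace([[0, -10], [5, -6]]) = diagonal: 0 + (-6)
= -6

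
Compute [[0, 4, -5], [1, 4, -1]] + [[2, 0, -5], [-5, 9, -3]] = [[2, 4, -10], [-4, 13, -4]]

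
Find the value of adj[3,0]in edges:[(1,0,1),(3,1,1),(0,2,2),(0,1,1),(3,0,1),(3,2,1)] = 1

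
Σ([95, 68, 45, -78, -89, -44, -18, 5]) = 95 + 68 + 45 + (-78) + (-89) + (-44) + (-18) + 5
= -16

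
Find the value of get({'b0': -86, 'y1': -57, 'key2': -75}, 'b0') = -86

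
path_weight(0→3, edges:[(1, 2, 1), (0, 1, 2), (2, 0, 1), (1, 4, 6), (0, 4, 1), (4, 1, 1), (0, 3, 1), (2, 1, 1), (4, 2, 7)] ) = w(0→3)=1
= 1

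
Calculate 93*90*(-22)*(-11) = 2025540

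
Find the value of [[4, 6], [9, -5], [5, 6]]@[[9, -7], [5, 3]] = C[0][0] = (4)*(9) + (6)*(5) = 66
C[0][1] = (4)*(-7) + (6)*(3) = -10
C[1][0] = (9)*(9) + (-5)*(5) = 56
C[1][1] = (9)*(-7) + (-5)*(3) = -78
C[2][0] = (5)*(9) + (6)*(5) = 75
C[2][1] = (5)*(-7) + (6)*(3) = -17
= [[66, -10], [56, -78], [75, -17]]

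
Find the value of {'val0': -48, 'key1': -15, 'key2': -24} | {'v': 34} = {'val0': -48, 'key1': -15, 'key2': -24, 'v': 34}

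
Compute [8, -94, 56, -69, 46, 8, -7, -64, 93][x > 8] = keep x where x > 8: 8✗, -94✗, 56✓, -69✗, 46✓, 8✗, -7✗, -64✗, 93✓
= [56, 46, 93]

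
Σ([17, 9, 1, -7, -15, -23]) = -18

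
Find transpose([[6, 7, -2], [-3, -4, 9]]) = [[6, -3], [7, -4], [-2, 9]]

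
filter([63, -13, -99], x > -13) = keep x where x > -13: 63✓, -13✗, -99✗
= [63]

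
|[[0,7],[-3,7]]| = (0)*(7) - (7)*(-3)
= 21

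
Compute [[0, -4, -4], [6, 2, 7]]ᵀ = [[0, 6], [-4, 2], [-4, 7]]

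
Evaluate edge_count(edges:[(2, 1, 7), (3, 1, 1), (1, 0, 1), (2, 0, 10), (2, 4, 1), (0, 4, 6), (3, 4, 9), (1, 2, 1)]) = 8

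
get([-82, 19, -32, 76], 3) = 76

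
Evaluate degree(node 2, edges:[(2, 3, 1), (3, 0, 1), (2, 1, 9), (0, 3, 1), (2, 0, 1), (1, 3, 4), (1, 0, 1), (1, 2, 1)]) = 4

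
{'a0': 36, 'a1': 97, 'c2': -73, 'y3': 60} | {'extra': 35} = {'a0': 36, 'a1': 97, 'c2': -73, 'y3': 60, 'extra': 35}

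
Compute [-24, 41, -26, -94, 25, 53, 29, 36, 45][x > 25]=keep x where x > 25: -24✗, 41✓, -26✗, -94✗, 25✗, 53✓, 29✓, 36✓, 45✓
= [41, 53, 29, 36, 45]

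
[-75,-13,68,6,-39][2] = 68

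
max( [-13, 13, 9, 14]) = 14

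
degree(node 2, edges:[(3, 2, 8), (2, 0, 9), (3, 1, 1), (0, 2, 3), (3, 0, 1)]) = 3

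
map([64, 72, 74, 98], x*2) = [128, 144, 148, 196]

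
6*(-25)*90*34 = -459000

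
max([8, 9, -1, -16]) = 9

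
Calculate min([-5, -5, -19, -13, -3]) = -19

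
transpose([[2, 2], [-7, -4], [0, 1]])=[[2, -7, 0], [2, -4, 1]]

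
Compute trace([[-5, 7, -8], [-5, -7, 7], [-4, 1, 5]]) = -7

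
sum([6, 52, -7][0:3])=51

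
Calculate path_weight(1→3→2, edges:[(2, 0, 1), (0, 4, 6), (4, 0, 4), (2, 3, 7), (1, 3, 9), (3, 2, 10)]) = 19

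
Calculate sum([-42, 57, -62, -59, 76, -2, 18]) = -14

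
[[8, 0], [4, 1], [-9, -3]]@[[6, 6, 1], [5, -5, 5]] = [[48, 48, 8], [29, 19, 9], [-69, -39, -24]]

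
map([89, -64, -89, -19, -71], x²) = [7921, 4096, 7921, 361, 5041]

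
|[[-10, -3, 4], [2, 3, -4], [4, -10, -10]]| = 560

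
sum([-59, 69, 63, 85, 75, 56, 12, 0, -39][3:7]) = slice → [85, 75, 56, 12]
85 + 75 + 56 + 12
= 228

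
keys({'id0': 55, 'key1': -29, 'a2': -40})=['id0', 'key1', 'a2']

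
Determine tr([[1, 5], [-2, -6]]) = diagonal: 1 + (-6)
= -5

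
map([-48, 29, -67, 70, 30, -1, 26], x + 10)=[-38, 39, -57, 80, 40, 9, 36]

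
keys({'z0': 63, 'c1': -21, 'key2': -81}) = ['z0', 'c1', 'key2']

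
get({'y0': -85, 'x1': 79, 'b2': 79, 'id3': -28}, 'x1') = 79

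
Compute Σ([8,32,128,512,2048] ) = 8 + 32 + 128 + 512 + 2048
= 2728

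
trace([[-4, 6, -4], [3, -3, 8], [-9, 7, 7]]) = 0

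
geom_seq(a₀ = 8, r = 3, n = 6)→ [8, 24, 72, 216, 648, 1944]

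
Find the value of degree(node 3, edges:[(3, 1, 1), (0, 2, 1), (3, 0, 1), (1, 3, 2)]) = 3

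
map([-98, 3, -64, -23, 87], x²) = (-98)²=9604, (3)²=9, (-64)²=4096, (-23)²=529, (87)²=7569
= [9604, 9, 4096, 529, 7569]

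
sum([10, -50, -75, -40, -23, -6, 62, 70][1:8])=slice → [-50, -75, -40, -23, -6, 62, 70]
(-50) + (-75) + (-40) + (-23) + (-6) + 62 + 70
= -62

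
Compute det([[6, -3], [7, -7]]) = (6)*(-7) - (-3)*(7)
= -21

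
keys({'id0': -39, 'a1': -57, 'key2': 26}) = ['id0', 'a1', 'key2']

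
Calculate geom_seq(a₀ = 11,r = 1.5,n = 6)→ [11.0, 16.5, 24.75, 37.125, 55.6875, 83.53125]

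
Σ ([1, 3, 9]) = 13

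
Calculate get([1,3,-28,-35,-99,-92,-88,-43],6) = -88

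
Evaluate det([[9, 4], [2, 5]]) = 37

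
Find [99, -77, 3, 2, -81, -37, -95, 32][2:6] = [3, 2, -81, -37]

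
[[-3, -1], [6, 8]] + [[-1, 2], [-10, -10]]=[[-4, 1], [-4, -2]]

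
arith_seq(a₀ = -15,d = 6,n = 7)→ a_0 = -15 + 0*6 = -15
a_1 = -15 + 1*6 = -9
a_2 = -15 + 2*6 = -3
...
= [-15, -9, -3, 3, 9, 15, 21]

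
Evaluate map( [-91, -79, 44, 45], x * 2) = -91*2=-182, -79*2=-158, 44*2=88, 45*2=90
= [-182, -158, 88, 90]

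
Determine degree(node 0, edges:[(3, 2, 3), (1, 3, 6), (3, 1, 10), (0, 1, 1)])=1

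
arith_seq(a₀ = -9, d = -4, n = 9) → a_0 = -9 + 0*-4 = -9
a_1 = -9 + 1*-4 = -13
a_2 = -9 + 2*-4 = -17
...
= [-9, -13, -17, -21, -25, -29, -33, -37, -41]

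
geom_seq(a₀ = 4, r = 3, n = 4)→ [4, 12, 36, 108]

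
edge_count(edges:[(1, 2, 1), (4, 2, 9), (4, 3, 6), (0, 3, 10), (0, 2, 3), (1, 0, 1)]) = 6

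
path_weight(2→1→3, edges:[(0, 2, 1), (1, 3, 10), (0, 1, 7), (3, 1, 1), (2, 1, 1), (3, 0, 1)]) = w(2→1)=1 + w(1→3)=10
= 11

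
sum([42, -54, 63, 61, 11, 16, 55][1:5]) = slice → [-54, 63, 61, 11]
(-54) + 63 + 61 + 11
= 81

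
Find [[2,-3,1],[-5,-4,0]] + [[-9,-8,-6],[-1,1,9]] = [[-7, -11, -5], [-6, -3, 9]]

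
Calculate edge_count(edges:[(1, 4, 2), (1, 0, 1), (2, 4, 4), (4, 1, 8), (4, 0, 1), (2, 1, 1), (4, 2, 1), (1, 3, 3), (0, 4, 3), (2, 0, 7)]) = 10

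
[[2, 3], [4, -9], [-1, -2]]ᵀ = [[2, 4, -1], [3, -9, -2]]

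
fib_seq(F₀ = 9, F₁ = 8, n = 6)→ [9, 8, 17, 25, 42, 67]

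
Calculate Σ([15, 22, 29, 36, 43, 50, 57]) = 15 + 22 + 29 + 36 + 43 + 50 + 57
= 252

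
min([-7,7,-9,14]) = -9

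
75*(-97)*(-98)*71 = 50619450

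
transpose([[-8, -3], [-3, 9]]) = [[-8, -3], [-3, 9]]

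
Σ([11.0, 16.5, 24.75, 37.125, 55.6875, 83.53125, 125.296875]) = 353.890625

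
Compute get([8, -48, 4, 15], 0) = 8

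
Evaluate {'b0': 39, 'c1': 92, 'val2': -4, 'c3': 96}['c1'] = 92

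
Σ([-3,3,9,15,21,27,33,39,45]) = (-3) + 3 + 9 + 15 + 21 + 27 + 33 + 39 + 45
= 189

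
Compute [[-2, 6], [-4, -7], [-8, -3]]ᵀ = [[-2, -4, -8], [6, -7, -3]]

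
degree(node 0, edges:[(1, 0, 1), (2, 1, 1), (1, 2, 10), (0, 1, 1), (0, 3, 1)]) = 3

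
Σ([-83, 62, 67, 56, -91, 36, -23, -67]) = -43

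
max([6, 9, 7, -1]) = 9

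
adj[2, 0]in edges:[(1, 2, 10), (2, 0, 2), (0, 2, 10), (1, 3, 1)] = 2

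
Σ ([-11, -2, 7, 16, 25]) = (-11) + (-2) + 7 + 16 + 25
= 35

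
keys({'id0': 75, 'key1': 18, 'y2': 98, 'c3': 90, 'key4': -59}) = ['id0', 'key1', 'y2', 'c3', 'key4']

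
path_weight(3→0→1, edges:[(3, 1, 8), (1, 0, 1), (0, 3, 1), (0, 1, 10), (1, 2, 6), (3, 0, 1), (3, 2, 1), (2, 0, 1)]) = 11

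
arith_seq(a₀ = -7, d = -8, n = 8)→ a_0 = -7 + 0*-8 = -7
a_1 = -7 + 1*-8 = -15
a_2 = -7 + 2*-8 = -23
...
= [-7, -15, -23, -31, -39, -47, -55, -63]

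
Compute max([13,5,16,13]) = 16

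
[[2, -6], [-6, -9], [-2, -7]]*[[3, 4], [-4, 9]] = C[0][0] = (2)*(3) + (-6)*(-4) = 30
C[0][1] = (2)*(4) + (-6)*(9) = -46
C[1][0] = (-6)*(3) + (-9)*(-4) = 18
C[1][1] = (-6)*(4) + (-9)*(9) = -105
C[2][0] = (-2)*(3) + (-7)*(-4) = 22
C[2][1] = (-2)*(4) + (-7)*(9) = -71
= [[30, -46], [18, -105], [22, -71]]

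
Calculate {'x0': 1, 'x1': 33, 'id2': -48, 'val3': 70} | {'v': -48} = {'x0': 1, 'x1': 33, 'id2': -48, 'val3': 70, 'v': -48}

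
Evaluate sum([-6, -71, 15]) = (-6) + (-71) + 15
= -62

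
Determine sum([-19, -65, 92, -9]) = (-19) + (-65) + 92 + (-9)
= -1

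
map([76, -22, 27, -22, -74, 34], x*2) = 76*2=152, -22*2=-44, 27*2=54, -22*2=-44, -74*2=-148, 34*2=68
= [152, -44, 54, -44, -148, 68]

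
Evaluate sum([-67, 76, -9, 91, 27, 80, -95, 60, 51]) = 214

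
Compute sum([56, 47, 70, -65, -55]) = 56 + 47 + 70 + (-65) + (-55)
= 53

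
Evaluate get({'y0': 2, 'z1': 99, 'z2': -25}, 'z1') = 99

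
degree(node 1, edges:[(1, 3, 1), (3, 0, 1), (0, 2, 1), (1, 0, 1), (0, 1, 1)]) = incident: (1,3), (1,0), (0,1)
= 3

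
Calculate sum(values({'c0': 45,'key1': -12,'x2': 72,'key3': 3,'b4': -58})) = 50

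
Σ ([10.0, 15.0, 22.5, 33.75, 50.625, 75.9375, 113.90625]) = 321.71875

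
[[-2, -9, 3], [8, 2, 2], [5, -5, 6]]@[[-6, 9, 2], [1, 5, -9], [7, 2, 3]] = [[24, -57, 86], [-32, 86, 4], [7, 32, 73]]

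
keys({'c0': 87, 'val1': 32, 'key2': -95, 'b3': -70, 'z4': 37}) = ['c0', 'val1', 'key2', 'b3', 'z4']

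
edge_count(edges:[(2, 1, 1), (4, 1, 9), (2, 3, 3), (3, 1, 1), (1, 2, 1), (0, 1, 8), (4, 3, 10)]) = 7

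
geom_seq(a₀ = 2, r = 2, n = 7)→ a_0 = 2*2^0 = 2
a_1 = 2*2^1 = 4
a_2 = 2*2^2 = 8
...
= [2, 4, 8, 16, 32, 64, 128]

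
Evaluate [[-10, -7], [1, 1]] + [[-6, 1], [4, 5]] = [[-16, -6], [5, 6]]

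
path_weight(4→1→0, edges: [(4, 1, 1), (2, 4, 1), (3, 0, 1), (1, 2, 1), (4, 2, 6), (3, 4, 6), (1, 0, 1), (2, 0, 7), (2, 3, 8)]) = w(4→1)=1 + w(1→0)=1
= 2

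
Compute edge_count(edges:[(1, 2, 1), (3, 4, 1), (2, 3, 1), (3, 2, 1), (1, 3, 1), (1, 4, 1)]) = 6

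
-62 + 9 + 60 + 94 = 101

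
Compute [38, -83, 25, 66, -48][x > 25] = keep x where x > 25: 38✓, -83✗, 25✗, 66✓, -48✗
= [38, 66]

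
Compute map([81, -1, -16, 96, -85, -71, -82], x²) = [6561, 1, 256, 9216, 7225, 5041, 6724]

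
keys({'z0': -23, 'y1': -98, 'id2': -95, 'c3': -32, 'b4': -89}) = ['z0', 'y1', 'id2', 'c3', 'b4']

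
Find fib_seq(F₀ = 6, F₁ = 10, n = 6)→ F_2 = F_1 + F_0 = 16
F_3 = F_2 + F_1 = 26
F_4 = F_3 + F_2 = 42
...
= [6, 10, 16, 26, 42, 68]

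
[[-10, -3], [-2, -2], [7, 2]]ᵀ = [[-10, -2, 7], [-3, -2, 2]]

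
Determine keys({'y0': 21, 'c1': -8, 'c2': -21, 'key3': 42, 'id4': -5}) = ['y0', 'c1', 'c2', 'key3', 'id4']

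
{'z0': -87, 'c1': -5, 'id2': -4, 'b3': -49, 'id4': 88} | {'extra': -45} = {'z0': -87, 'c1': -5, 'id2': -4, 'b3': -49, 'id4': 88, 'extra': -45}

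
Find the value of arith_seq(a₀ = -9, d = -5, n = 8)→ a_0 = -9 + 0*-5 = -9
a_1 = -9 + 1*-5 = -14
a_2 = -9 + 2*-5 = -19
...
= [-9, -14, -19, -24, -29, -34, -39, -44]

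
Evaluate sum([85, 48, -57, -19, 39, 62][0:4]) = 57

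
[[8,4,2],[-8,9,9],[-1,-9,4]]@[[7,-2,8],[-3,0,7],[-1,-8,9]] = [[42, -32, 110], [-92, -56, 80], [16, -30, -35]]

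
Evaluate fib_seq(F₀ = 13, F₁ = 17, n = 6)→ F_2 = F_1 + F_0 = 30
F_3 = F_2 + F_1 = 47
F_4 = F_3 + F_2 = 77
...
= [13, 17, 30, 47, 77, 124]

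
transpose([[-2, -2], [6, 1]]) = [[-2, 6], [-2, 1]]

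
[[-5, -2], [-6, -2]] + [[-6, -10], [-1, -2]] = [[-11, -12], [-7, -4]]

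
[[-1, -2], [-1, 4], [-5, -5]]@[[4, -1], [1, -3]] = C[0][0] = (-1)*(4) + (-2)*(1) = -6
C[0][1] = (-1)*(-1) + (-2)*(-3) = 7
C[1][0] = (-1)*(4) + (4)*(1) = 0
C[1][1] = (-1)*(-1) + (4)*(-3) = -11
C[2][0] = (-5)*(4) + (-5)*(1) = -25
C[2][1] = (-5)*(-1) + (-5)*(-3) = 20
= [[-6, 7], [0, -11], [-25, 20]]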